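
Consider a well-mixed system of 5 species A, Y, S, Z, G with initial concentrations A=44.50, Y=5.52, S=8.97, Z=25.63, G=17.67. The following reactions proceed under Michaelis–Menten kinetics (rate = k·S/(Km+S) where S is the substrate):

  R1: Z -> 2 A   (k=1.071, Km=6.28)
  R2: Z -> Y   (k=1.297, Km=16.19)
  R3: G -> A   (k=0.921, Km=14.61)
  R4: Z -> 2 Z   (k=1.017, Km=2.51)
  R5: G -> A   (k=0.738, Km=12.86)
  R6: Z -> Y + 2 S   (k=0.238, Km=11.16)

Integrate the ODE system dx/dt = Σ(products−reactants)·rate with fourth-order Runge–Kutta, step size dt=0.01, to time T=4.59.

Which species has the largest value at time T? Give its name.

Dominant species at T: A

RK4 with dt=0.01: 459 steps to T=4.59. Trajectory (selected grid times):
t=0.00: A=44.50 Y=5.52 S=8.97 Z=25.63 G=17.67
t=0.51: A=45.85 Y=6.01 S=9.14 Z=25.18 G=17.20
t=1.02: A=47.19 Y=6.49 S=9.31 Z=24.73 G=16.73
t=1.53: A=48.52 Y=6.98 S=9.47 Z=24.28 G=16.27
t=2.04: A=49.84 Y=7.45 S=9.64 Z=23.84 G=15.82
t=2.55: A=51.15 Y=7.93 S=9.80 Z=23.40 G=15.37
t=3.06: A=52.45 Y=8.40 S=9.97 Z=22.97 G=14.92
t=3.57: A=53.74 Y=8.87 S=10.13 Z=22.54 G=14.49
t=4.08: A=55.03 Y=9.33 S=10.29 Z=22.11 G=14.06
t=4.59: A=56.30 Y=9.79 S=10.45 Z=21.69 G=13.63
At T=4.59: A=56.30 Y=9.79 S=10.45 Z=21.69 G=13.63; the largest is A.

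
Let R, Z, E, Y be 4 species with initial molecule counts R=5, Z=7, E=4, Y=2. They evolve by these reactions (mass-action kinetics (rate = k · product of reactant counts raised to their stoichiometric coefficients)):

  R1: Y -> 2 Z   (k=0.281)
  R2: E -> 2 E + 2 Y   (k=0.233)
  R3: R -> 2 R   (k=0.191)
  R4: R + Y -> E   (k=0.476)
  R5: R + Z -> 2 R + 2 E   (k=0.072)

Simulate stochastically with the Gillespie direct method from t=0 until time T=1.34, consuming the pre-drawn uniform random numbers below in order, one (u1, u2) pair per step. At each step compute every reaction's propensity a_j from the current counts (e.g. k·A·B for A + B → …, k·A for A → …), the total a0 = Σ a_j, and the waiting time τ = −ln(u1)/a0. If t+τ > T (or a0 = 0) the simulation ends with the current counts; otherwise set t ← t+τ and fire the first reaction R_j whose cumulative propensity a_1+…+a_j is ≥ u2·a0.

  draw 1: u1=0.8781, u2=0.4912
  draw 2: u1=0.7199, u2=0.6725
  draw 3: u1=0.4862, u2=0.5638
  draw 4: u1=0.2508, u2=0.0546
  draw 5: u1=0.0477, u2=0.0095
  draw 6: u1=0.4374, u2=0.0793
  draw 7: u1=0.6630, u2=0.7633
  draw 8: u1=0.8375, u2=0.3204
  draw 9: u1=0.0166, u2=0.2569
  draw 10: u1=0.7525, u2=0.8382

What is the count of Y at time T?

t=0.000: R=5 Z=7 E=4 Y=2
Draw 1: a1=0.562, a2=0.932, a3=0.955, a4=4.760, a5=2.520, a0=9.729; τ=−ln(0.8781)/9.729=0.013 → t=0.013; u2·a0=0.4912·9.729=4.779; a1+…+a3=2.449 < 4.779 ≤ a1+…+a4=7.209 → R4 fires; R=4 Z=7 E=5 Y=1
Draw 2: a1=0.281, a2=1.165, a3=0.764, a4=1.904, a5=2.016, a0=6.130; τ=−ln(0.7199)/6.130=0.054 → t=0.067; u2·a0=0.6725·6.130=4.122; a1+…+a4=4.114 < 4.122 ≤ a1+…+a5=6.130 → R5 fires; R=5 Z=6 E=7 Y=1
Draw 3: a1=0.281, a2=1.631, a3=0.955, a4=2.380, a5=2.160, a0=7.407; τ=−ln(0.4862)/7.407=0.097 → t=0.164; u2·a0=0.5638·7.407=4.176; a1+…+a3=2.867 < 4.176 ≤ a1+…+a4=5.247 → R4 fires; R=4 Z=6 E=8 Y=0
Draw 4: a1=0.000, a2=1.864, a3=0.764, a4=0.000, a5=1.728, a0=4.356; τ=−ln(0.2508)/4.356=0.318 → t=0.482; u2·a0=0.0546·4.356=0.238; a1=0.000 < 0.238 ≤ a1+a2=1.864 → R2 fires; R=4 Z=6 E=9 Y=2
Draw 5: a1=0.562, a2=2.097, a3=0.764, a4=3.808, a5=1.728, a0=8.959; τ=−ln(0.0477)/8.959=0.340 → t=0.821; u2·a0=0.0095·8.959=0.085 ≤ a1=0.562 → R1 fires; R=4 Z=8 E=9 Y=1
Draw 6: a1=0.281, a2=2.097, a3=0.764, a4=1.904, a5=2.304, a0=7.350; τ=−ln(0.4374)/7.350=0.113 → t=0.934; u2·a0=0.0793·7.350=0.583; a1=0.281 < 0.583 ≤ a1+a2=2.378 → R2 fires; R=4 Z=8 E=10 Y=3
Draw 7: a1=0.843, a2=2.330, a3=0.764, a4=5.712, a5=2.304, a0=11.953; τ=−ln(0.6630)/11.953=0.034 → t=0.968; u2·a0=0.7633·11.953=9.124; a1+…+a3=3.937 < 9.124 ≤ a1+…+a4=9.649 → R4 fires; R=3 Z=8 E=11 Y=2
Draw 8: a1=0.562, a2=2.563, a3=0.573, a4=2.856, a5=1.728, a0=8.282; τ=−ln(0.8375)/8.282=0.021 → t=0.990; u2·a0=0.3204·8.282=2.654; a1=0.562 < 2.654 ≤ a1+a2=3.125 → R2 fires; R=3 Z=8 E=12 Y=4
Draw 9: a1=1.124, a2=2.796, a3=0.573, a4=5.712, a5=1.728, a0=11.933; τ=−ln(0.0166)/11.933=0.343 → t=1.333; u2·a0=0.2569·11.933=3.066; a1=1.124 < 3.066 ≤ a1+a2=3.920 → R2 fires; R=3 Z=8 E=13 Y=6
Draw 10: a1=1.686, a2=3.029, a3=0.573, a4=8.568, a5=1.728, a0=15.584; τ=−ln(0.7525)/15.584=0.018 → t=1.351 > T=1.34: stop.
Read off Y at T=1.34: 6

Y at T = 6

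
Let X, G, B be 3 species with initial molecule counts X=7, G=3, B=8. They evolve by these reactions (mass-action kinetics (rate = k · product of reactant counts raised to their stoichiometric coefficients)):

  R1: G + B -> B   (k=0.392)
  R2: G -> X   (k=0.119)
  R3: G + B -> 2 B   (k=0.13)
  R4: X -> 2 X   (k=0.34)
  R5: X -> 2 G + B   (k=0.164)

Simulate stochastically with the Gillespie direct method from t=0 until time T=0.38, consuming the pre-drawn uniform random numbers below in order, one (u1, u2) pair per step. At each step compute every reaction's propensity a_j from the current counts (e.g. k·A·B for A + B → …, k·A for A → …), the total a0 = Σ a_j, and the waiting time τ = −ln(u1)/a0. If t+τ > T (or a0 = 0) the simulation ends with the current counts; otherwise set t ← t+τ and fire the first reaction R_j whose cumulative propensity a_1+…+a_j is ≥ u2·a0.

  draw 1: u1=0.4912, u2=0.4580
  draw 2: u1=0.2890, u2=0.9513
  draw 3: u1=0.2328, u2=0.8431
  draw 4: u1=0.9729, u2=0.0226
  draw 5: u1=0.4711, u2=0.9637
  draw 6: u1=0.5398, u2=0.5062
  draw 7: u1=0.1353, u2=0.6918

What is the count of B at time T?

t=0.000: X=7 G=3 B=8
Draw 1: a1=9.408, a2=0.357, a3=3.120, a4=2.380, a5=1.148, a0=16.413; τ=−ln(0.4912)/16.413=0.043 → t=0.043; u2·a0=0.4580·16.413=7.517 ≤ a1=9.408 → R1 fires; X=7 G=2 B=8
Draw 2: a1=6.272, a2=0.238, a3=2.080, a4=2.380, a5=1.148, a0=12.118; τ=−ln(0.2890)/12.118=0.102 → t=0.146; u2·a0=0.9513·12.118=11.528; a1+…+a4=10.970 < 11.528 ≤ a1+…+a5=12.118 → R5 fires; X=6 G=4 B=9
Draw 3: a1=14.112, a2=0.476, a3=4.680, a4=2.040, a5=0.984, a0=22.292; τ=−ln(0.2328)/22.292=0.065 → t=0.211; u2·a0=0.8431·22.292=18.794; a1+a2=14.588 < 18.794 ≤ a1+…+a3=19.268 → R3 fires; X=6 G=3 B=10
Draw 4: a1=11.760, a2=0.357, a3=3.900, a4=2.040, a5=0.984, a0=19.041; τ=−ln(0.9729)/19.041=0.001 → t=0.213; u2·a0=0.0226·19.041=0.430 ≤ a1=11.760 → R1 fires; X=6 G=2 B=10
Draw 5: a1=7.840, a2=0.238, a3=2.600, a4=2.040, a5=0.984, a0=13.702; τ=−ln(0.4711)/13.702=0.055 → t=0.268; u2·a0=0.9637·13.702=13.205; a1+…+a4=12.718 < 13.205 ≤ a1+…+a5=13.702 → R5 fires; X=5 G=4 B=11
Draw 6: a1=17.248, a2=0.476, a3=5.720, a4=1.700, a5=0.820, a0=25.964; τ=−ln(0.5398)/25.964=0.024 → t=0.291; u2·a0=0.5062·25.964=13.143 ≤ a1=17.248 → R1 fires; X=5 G=3 B=11
Draw 7: a1=12.936, a2=0.357, a3=4.290, a4=1.700, a5=0.820, a0=20.103; τ=−ln(0.1353)/20.103=0.100 → t=0.391 > T=0.38: stop.
Read off B at T=0.38: 11

B at T = 11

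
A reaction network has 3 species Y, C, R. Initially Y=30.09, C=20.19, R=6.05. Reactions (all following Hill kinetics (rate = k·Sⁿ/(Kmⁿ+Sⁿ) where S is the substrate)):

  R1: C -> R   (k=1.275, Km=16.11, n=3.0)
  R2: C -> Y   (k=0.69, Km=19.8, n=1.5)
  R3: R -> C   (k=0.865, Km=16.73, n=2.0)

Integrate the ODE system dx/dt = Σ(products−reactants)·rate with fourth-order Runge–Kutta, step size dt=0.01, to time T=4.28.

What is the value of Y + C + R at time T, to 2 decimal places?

Check how each reaction changes W = Y + C + R (weight of products minus weight of reactants):
R1: C -> R: (1·1) − (1·1) = 1 − 1 = 0
R2: C -> Y: (1·1) − (1·1) = 1 − 1 = 0
R3: R -> C: (1·1) − (1·1) = 1 − 1 = 0
Every reaction leaves W unchanged, so W is conserved and no simulation is needed: W(T) = W(0) = 30.09 + 20.19 + 6.05 = 56.33

Value at T = 56.33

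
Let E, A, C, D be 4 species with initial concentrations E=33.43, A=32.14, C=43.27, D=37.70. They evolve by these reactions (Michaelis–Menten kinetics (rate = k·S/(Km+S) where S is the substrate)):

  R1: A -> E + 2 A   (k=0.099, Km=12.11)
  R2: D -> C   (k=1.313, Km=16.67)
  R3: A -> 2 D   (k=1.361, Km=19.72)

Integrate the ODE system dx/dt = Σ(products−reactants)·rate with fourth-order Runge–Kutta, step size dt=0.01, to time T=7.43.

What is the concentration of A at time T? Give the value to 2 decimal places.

A at T = 26.62

RK4 with dt=0.01: 743 steps to T=7.43. Trajectory (selected grid times):
t=0.00: E=33.43 A=32.14 C=43.27 D=37.70
t=0.83: E=33.49 A=31.50 C=44.03 D=38.34
t=1.65: E=33.55 A=30.88 C=44.78 D=38.95
t=2.48: E=33.61 A=30.25 C=45.54 D=39.56
t=3.30: E=33.66 A=29.63 C=46.30 D=40.15
t=4.13: E=33.72 A=29.02 C=47.08 D=40.73
t=4.95: E=33.78 A=28.41 C=47.84 D=41.28
t=5.78: E=33.84 A=27.81 C=48.62 D=41.83
t=6.60: E=33.89 A=27.21 C=49.39 D=42.36
t=7.43: E=33.95 A=26.62 C=50.17 D=42.88
Read off A at T=7.43: 26.62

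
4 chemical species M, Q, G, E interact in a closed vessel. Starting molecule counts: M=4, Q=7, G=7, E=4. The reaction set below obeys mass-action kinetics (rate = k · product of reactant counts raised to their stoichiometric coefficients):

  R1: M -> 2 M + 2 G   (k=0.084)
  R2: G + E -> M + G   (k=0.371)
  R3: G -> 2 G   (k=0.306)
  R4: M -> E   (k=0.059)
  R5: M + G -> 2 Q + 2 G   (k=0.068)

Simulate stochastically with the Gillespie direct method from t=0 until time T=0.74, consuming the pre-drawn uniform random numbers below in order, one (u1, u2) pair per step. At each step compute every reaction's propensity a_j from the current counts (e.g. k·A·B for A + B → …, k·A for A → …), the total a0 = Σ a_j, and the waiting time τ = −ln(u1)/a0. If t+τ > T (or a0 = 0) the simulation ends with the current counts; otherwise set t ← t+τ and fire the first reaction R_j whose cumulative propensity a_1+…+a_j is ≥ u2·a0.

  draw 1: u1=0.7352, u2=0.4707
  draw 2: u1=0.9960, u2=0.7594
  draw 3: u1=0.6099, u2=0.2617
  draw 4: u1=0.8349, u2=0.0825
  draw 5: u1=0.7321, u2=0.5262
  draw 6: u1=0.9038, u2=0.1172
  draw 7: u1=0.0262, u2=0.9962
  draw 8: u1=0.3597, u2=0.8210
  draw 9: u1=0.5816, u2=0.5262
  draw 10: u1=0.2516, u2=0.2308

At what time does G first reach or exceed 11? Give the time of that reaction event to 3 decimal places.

Threshold first reached at t = 0.638

t=0.000: M=4 Q=7 G=7 E=4
Draw 1: a1=0.336, a2=10.388, a3=2.142, a4=0.236, a5=1.904, a0=15.006; τ=−ln(0.7352)/15.006=0.020 → t=0.020; u2·a0=0.4707·15.006=7.063; a1=0.336 < 7.063 ≤ a1+a2=10.724 → R2 fires; M=5 Q=7 G=7 E=3
Draw 2: a1=0.420, a2=7.791, a3=2.142, a4=0.295, a5=2.380, a0=13.028; τ=−ln(0.9960)/13.028=0.000 → t=0.021; u2·a0=0.7594·13.028=9.893; a1+a2=8.211 < 9.893 ≤ a1+…+a3=10.353 → R3 fires; M=5 Q=7 G=8 E=3
Draw 3: a1=0.420, a2=8.904, a3=2.448, a4=0.295, a5=2.720, a0=14.787; τ=−ln(0.6099)/14.787=0.033 → t=0.054; u2·a0=0.2617·14.787=3.870; a1=0.420 < 3.870 ≤ a1+a2=9.324 → R2 fires; M=6 Q=7 G=8 E=2
Draw 4: a1=0.504, a2=5.936, a3=2.448, a4=0.354, a5=3.264, a0=12.506; τ=−ln(0.8349)/12.506=0.014 → t=0.069; u2·a0=0.0825·12.506=1.032; a1=0.504 < 1.032 ≤ a1+a2=6.440 → R2 fires; M=7 Q=7 G=8 E=1
Draw 5: a1=0.588, a2=2.968, a3=2.448, a4=0.413, a5=3.808, a0=10.225; τ=−ln(0.7321)/10.225=0.030 → t=0.099; u2·a0=0.5262·10.225=5.380; a1+a2=3.556 < 5.380 ≤ a1+…+a3=6.004 → R3 fires; M=7 Q=7 G=9 E=1
Draw 6: a1=0.588, a2=3.339, a3=2.754, a4=0.413, a5=4.284, a0=11.378; τ=−ln(0.9038)/11.378=0.009 → t=0.108; u2·a0=0.1172·11.378=1.334; a1=0.588 < 1.334 ≤ a1+a2=3.927 → R2 fires; M=8 Q=7 G=9 E=0
Draw 7: a1=0.672, a2=0.000, a3=2.754, a4=0.472, a5=4.896, a0=8.794; τ=−ln(0.0262)/8.794=0.414 → t=0.522; u2·a0=0.9962·8.794=8.761; a1+…+a4=3.898 < 8.761 ≤ a1+…+a5=8.794 → R5 fires; M=7 Q=9 G=10 E=0
Draw 8: a1=0.588, a2=0.000, a3=3.060, a4=0.413, a5=4.760, a0=8.821; τ=−ln(0.3597)/8.821=0.116 → t=0.638; u2·a0=0.8210·8.821=7.242; a1+…+a4=4.061 < 7.242 ≤ a1+…+a5=8.821 → R5 fires; M=6 Q=11 G=11 E=0
Draw 9: a1=0.504, a2=0.000, a3=3.366, a4=0.354, a5=4.488, a0=8.712; τ=−ln(0.5816)/8.712=0.062 → t=0.700; u2·a0=0.5262·8.712=4.584; a1+…+a4=4.224 < 4.584 ≤ a1+…+a5=8.712 → R5 fires; M=5 Q=13 G=12 E=0
Draw 10: a1=0.420, a2=0.000, a3=3.672, a4=0.295, a5=4.080, a0=8.467; τ=−ln(0.2516)/8.467=0.163 → t=0.863 > T=0.74: stop.
G first becomes ≥ 11 when it reaches 11 at the event at t=0.638.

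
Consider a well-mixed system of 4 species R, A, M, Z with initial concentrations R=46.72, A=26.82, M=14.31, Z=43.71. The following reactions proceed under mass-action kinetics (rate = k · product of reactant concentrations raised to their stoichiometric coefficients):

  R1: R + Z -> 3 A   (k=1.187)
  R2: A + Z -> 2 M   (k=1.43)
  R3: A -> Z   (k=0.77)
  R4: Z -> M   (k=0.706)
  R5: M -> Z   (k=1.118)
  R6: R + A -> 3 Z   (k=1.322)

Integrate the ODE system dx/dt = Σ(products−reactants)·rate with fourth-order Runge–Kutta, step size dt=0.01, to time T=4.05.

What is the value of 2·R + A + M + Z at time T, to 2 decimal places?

Check how each reaction changes W = 2·R + A + M + Z (weight of products minus weight of reactants):
R1: R + Z -> 3 A: (1·3) − (2·1 + 1·1) = 3 − 3 = 0
R2: A + Z -> 2 M: (1·2) − (1·1 + 1·1) = 2 − 2 = 0
R3: A -> Z: (1·1) − (1·1) = 1 − 1 = 0
R4: Z -> M: (1·1) − (1·1) = 1 − 1 = 0
R5: M -> Z: (1·1) − (1·1) = 1 − 1 = 0
R6: R + A -> 3 Z: (1·3) − (2·1 + 1·1) = 3 − 3 = 0
Every reaction leaves W unchanged, so W is conserved and no simulation is needed: W(T) = W(0) = 2·46.72 + 26.82 + 14.31 + 43.71 = 178.28

Value at T = 178.28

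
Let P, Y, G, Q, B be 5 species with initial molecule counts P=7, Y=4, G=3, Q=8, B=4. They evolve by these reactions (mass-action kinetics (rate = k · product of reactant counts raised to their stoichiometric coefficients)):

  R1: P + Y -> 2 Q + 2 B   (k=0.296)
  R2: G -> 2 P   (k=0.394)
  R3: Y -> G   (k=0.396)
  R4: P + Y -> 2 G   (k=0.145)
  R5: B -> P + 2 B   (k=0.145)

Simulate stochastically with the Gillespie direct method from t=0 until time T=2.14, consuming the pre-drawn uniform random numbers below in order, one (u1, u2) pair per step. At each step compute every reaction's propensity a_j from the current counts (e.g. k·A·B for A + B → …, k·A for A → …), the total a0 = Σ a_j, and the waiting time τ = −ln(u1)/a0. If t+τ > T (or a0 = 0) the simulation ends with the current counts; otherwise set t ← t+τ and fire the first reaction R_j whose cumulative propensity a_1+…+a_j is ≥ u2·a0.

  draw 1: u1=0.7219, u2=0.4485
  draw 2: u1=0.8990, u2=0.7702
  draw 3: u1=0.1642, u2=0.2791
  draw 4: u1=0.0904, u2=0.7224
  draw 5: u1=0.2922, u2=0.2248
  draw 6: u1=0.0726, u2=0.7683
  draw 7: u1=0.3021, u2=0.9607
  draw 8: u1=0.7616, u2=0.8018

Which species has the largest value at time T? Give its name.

Dominant species at T: Q

t=0.000: P=7 Y=4 G=3 Q=8 B=4
Draw 1: a1=8.288, a2=1.182, a3=1.584, a4=4.060, a5=0.580, a0=15.694; τ=−ln(0.7219)/15.694=0.021 → t=0.021; u2·a0=0.4485·15.694=7.039 ≤ a1=8.288 → R1 fires; P=6 Y=3 G=3 Q=10 B=6
Draw 2: a1=5.328, a2=1.182, a3=1.188, a4=2.610, a5=0.870, a0=11.178; τ=−ln(0.8990)/11.178=0.010 → t=0.030; u2·a0=0.7702·11.178=8.609; a1+…+a3=7.698 < 8.609 ≤ a1+…+a4=10.308 → R4 fires; P=5 Y=2 G=5 Q=10 B=6
Draw 3: a1=2.960, a2=1.970, a3=0.792, a4=1.450, a5=0.870, a0=8.042; τ=−ln(0.1642)/8.042=0.225 → t=0.255; u2·a0=0.2791·8.042=2.245 ≤ a1=2.960 → R1 fires; P=4 Y=1 G=5 Q=12 B=8
Draw 4: a1=1.184, a2=1.970, a3=0.396, a4=0.580, a5=1.160, a0=5.290; τ=−ln(0.0904)/5.290=0.454 → t=0.709; u2·a0=0.7224·5.290=3.821; a1+…+a3=3.550 < 3.821 ≤ a1+…+a4=4.130 → R4 fires; P=3 Y=0 G=7 Q=12 B=8
Draw 5: a1=0.000, a2=2.758, a3=0.000, a4=0.000, a5=1.160, a0=3.918; τ=−ln(0.2922)/3.918=0.314 → t=1.023; u2·a0=0.2248·3.918=0.881; a1=0.000 < 0.881 ≤ a1+a2=2.758 → R2 fires; P=5 Y=0 G=6 Q=12 B=8
Draw 6: a1=0.000, a2=2.364, a3=0.000, a4=0.000, a5=1.160, a0=3.524; τ=−ln(0.0726)/3.524=0.744 → t=1.768; u2·a0=0.7683·3.524=2.707; a1+…+a4=2.364 < 2.707 ≤ a1+…+a5=3.524 → R5 fires; P=6 Y=0 G=6 Q=12 B=9
Draw 7: a1=0.000, a2=2.364, a3=0.000, a4=0.000, a5=1.305, a0=3.669; τ=−ln(0.3021)/3.669=0.326 → t=2.094; u2·a0=0.9607·3.669=3.525; a1+…+a4=2.364 < 3.525 ≤ a1+…+a5=3.669 → R5 fires; P=7 Y=0 G=6 Q=12 B=10
Draw 8: a1=0.000, a2=2.364, a3=0.000, a4=0.000, a5=1.450, a0=3.814; τ=−ln(0.7616)/3.814=0.071 → t=2.165 > T=2.14: stop.
At T=2.14: P=7 Y=0 G=6 Q=12 B=10; the largest is Q.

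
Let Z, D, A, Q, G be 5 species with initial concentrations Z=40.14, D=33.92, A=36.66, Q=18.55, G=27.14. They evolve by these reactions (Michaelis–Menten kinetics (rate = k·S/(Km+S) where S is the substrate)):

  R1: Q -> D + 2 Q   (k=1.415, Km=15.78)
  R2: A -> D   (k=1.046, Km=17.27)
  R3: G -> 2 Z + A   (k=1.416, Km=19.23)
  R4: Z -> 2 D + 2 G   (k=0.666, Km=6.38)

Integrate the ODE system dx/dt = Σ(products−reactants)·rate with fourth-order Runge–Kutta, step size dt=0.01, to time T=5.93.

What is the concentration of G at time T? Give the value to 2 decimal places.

G at T = 29.04

RK4 with dt=0.01: 593 steps to T=5.93. Trajectory (selected grid times):
t=0.00: Z=40.14 D=33.92 A=36.66 Q=18.55 G=27.14
t=0.66: Z=40.86 D=35.66 A=36.74 Q=19.06 G=27.35
t=1.32: Z=41.57 D=37.40 A=36.82 Q=19.57 G=27.56
t=1.98: Z=42.30 D=39.15 A=36.90 Q=20.09 G=27.77
t=2.64: Z=43.02 D=40.92 A=36.98 Q=20.62 G=27.99
t=3.29: Z=43.73 D=42.66 A=37.06 Q=21.14 G=28.19
t=3.95: Z=44.46 D=44.44 A=37.15 Q=21.68 G=28.41
t=4.61: Z=45.20 D=46.22 A=37.24 Q=22.22 G=28.62
t=5.27: Z=45.93 D=48.01 A=37.32 Q=22.77 G=28.83
t=5.93: Z=46.67 D=49.81 A=37.41 Q=23.33 G=29.04
Read off G at T=5.93: 29.04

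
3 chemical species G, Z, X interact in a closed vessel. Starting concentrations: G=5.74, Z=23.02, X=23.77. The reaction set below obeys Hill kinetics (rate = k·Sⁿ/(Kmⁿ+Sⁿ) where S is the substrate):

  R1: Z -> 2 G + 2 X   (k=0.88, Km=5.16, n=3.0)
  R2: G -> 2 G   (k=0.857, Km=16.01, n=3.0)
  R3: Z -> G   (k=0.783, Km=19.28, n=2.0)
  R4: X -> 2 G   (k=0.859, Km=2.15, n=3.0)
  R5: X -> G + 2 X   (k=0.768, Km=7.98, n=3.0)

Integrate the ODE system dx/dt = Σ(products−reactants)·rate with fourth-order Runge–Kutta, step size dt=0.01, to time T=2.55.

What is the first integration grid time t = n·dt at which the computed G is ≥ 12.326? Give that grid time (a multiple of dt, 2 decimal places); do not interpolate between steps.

Threshold first reached at t = 1.38

RK4 with dt=0.01: 255 steps to T=2.55. Trajectory (selected grid times):
t=0.00: G=5.74 Z=23.02 X=23.77
t=0.28: G=7.06 Z=22.65 X=24.22
t=0.57: G=8.43 Z=22.27 X=24.69
t=0.85: G=9.77 Z=21.90 X=25.15
t=1.13: G=11.12 Z=21.53 X=25.60
t=1.37: G=12.29 Z=21.22 X=25.99
t=1.38: G=12.34 Z=21.21 X=26.01
t=1.42: G=12.53 Z=21.16 X=26.07
t=1.70: G=13.91 Z=20.79 X=26.53
t=1.98: G=15.31 Z=20.43 X=26.98
t=2.27: G=16.77 Z=20.06 X=27.45
t=2.55: G=18.19 Z=19.71 X=27.91
G(1.37)=12.288 < 12.326 but G(1.38)=12.337 ≥ 12.326, so the first grid time is t=1.38.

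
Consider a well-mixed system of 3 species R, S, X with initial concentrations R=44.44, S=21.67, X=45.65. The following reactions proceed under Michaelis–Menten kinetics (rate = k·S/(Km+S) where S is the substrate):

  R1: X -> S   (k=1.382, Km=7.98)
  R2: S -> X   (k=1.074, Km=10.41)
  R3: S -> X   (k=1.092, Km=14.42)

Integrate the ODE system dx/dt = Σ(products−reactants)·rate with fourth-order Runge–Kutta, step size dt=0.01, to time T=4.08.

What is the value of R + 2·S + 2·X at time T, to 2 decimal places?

Value at T = 179.08

Check how each reaction changes W = R + 2·S + 2·X (weight of products minus weight of reactants):
R1: X -> S: (2·1) − (2·1) = 2 − 2 = 0
R2: S -> X: (2·1) − (2·1) = 2 − 2 = 0
R3: S -> X: (2·1) − (2·1) = 2 − 2 = 0
Every reaction leaves W unchanged, so W is conserved and no simulation is needed: W(T) = W(0) = 44.44 + 2·21.67 + 2·45.65 = 179.08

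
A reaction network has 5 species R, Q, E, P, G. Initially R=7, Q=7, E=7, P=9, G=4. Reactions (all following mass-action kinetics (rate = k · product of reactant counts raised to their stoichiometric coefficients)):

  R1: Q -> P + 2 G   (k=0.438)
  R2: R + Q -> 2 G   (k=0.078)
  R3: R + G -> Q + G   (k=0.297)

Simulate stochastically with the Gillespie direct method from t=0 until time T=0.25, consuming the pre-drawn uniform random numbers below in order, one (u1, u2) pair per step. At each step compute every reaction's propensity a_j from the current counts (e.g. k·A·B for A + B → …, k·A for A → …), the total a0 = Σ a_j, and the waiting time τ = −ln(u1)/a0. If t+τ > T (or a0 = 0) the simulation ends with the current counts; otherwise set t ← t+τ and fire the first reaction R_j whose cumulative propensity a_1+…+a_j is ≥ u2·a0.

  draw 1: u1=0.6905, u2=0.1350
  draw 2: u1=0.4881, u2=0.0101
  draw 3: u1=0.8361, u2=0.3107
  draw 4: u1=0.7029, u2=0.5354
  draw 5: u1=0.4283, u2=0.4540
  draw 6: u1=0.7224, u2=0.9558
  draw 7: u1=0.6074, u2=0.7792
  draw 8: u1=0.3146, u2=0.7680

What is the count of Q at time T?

Q at T = 10

t=0.000: R=7 Q=7 E=7 P=9 G=4
Draw 1: a1=3.066, a2=3.822, a3=8.316, a0=15.204; τ=−ln(0.6905)/15.204=0.024 → t=0.024; u2·a0=0.1350·15.204=2.053 ≤ a1=3.066 → R1 fires; R=7 Q=6 E=7 P=10 G=6
Draw 2: a1=2.628, a2=3.276, a3=12.474, a0=18.378; τ=−ln(0.4881)/18.378=0.039 → t=0.063; u2·a0=0.0101·18.378=0.186 ≤ a1=2.628 → R1 fires; R=7 Q=5 E=7 P=11 G=8
Draw 3: a1=2.190, a2=2.730, a3=16.632, a0=21.552; τ=−ln(0.8361)/21.552=0.008 → t=0.072; u2·a0=0.3107·21.552=6.696; a1+a2=4.920 < 6.696 ≤ a1+…+a3=21.552 → R3 fires; R=6 Q=6 E=7 P=11 G=8
Draw 4: a1=2.628, a2=2.808, a3=14.256, a0=19.692; τ=−ln(0.7029)/19.692=0.018 → t=0.090; u2·a0=0.5354·19.692=10.543; a1+a2=5.436 < 10.543 ≤ a1+…+a3=19.692 → R3 fires; R=5 Q=7 E=7 P=11 G=8
Draw 5: a1=3.066, a2=2.730, a3=11.880, a0=17.676; τ=−ln(0.4283)/17.676=0.048 → t=0.138; u2·a0=0.4540·17.676=8.025; a1+a2=5.796 < 8.025 ≤ a1+…+a3=17.676 → R3 fires; R=4 Q=8 E=7 P=11 G=8
Draw 6: a1=3.504, a2=2.496, a3=9.504, a0=15.504; τ=−ln(0.7224)/15.504=0.021 → t=0.159; u2·a0=0.9558·15.504=14.819; a1+a2=6.000 < 14.819 ≤ a1+…+a3=15.504 → R3 fires; R=3 Q=9 E=7 P=11 G=8
Draw 7: a1=3.942, a2=2.106, a3=7.128, a0=13.176; τ=−ln(0.6074)/13.176=0.038 → t=0.196; u2·a0=0.7792·13.176=10.267; a1+a2=6.048 < 10.267 ≤ a1+…+a3=13.176 → R3 fires; R=2 Q=10 E=7 P=11 G=8
Draw 8: a1=4.380, a2=1.560, a3=4.752, a0=10.692; τ=−ln(0.3146)/10.692=0.108 → t=0.305 > T=0.25: stop.
Read off Q at T=0.25: 10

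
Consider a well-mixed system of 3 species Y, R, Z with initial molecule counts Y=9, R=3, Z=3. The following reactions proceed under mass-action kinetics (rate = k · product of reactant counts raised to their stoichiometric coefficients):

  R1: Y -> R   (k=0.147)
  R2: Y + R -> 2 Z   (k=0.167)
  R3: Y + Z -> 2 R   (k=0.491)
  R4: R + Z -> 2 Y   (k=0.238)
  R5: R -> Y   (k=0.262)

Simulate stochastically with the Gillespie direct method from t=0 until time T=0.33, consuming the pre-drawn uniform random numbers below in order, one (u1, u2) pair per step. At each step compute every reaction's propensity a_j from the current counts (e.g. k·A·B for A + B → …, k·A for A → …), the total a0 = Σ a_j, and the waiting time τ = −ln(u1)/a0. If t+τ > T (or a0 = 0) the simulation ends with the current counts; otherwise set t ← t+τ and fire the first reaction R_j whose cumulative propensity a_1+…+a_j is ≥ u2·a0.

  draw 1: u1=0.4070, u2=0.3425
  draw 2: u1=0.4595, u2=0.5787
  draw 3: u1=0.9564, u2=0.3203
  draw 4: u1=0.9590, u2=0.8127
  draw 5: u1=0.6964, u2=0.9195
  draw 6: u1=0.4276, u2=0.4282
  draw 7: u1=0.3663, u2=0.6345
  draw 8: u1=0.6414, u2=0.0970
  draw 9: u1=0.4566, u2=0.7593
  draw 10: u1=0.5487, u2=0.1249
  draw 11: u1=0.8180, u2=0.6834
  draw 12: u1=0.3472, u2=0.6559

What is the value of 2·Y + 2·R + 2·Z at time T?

Value at T = 30

Check how each reaction changes W = 2·Y + 2·R + 2·Z (weight of products minus weight of reactants):
R1: Y -> R: (2·1) − (2·1) = 2 − 2 = 0
R2: Y + R -> 2 Z: (2·2) − (2·1 + 2·1) = 4 − 4 = 0
R3: Y + Z -> 2 R: (2·2) − (2·1 + 2·1) = 4 − 4 = 0
R4: R + Z -> 2 Y: (2·2) − (2·1 + 2·1) = 4 − 4 = 0
R5: R -> Y: (2·1) − (2·1) = 2 − 2 = 0
Every reaction leaves W unchanged, so W is conserved and no simulation is needed: W(T) = W(0) = 2·9 + 2·3 + 2·3 = 30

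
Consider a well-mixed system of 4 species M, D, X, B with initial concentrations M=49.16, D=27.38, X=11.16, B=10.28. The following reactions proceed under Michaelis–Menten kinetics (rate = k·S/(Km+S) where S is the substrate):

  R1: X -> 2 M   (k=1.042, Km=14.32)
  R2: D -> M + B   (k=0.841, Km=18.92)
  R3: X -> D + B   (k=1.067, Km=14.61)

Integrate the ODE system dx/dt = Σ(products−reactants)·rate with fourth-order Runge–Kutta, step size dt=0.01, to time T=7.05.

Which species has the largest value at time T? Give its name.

Dominant species at T: M

RK4 with dt=0.01: 705 steps to T=7.05. Trajectory (selected grid times):
t=0.00: M=49.16 D=27.38 X=11.16 B=10.28
t=0.78: M=50.25 D=27.35 X=10.46 B=11.02
t=1.57: M=51.32 D=27.30 X=9.77 B=11.76
t=2.35: M=52.35 D=27.24 X=9.12 B=12.47
t=3.13: M=53.36 D=27.16 X=8.50 B=13.17
t=3.92: M=54.35 D=27.08 X=7.90 B=13.87
t=4.70: M=55.30 D=26.97 X=7.33 B=14.54
t=5.48: M=56.22 D=26.86 X=6.79 B=15.19
t=6.27: M=57.13 D=26.73 X=6.27 B=15.84
t=7.05: M=57.99 D=26.59 X=5.79 B=16.47
At T=7.05: M=57.99 D=26.59 X=5.79 B=16.47; the largest is M.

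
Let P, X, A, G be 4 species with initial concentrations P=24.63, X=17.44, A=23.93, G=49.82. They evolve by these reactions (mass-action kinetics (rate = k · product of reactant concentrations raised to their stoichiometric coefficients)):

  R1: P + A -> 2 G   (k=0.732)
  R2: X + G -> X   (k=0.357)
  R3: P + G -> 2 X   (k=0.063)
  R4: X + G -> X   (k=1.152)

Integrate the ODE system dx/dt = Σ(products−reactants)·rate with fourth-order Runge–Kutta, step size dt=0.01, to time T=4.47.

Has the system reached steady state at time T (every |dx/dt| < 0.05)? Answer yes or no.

RK4 with dt=0.01: 447 steps to T=4.47. Trajectory (selected grid times):
t=0.00: P=24.63 X=17.44 A=23.93 G=49.82
t=0.50: P=1.64 X=22.31 A=3.38 G=0.27
t=0.99: P=0.61 X=22.32 A=2.35 G=0.07
t=1.49: P=0.28 X=22.32 A=2.02 G=0.03
t=1.99: P=0.14 X=22.32 A=1.88 G=0.01
t=2.48: P=0.07 X=22.32 A=1.81 G=0.01
t=2.98: P=0.04 X=22.32 A=1.78 G=0.00
t=3.48: P=0.02 X=22.32 A=1.76 G=0.00
t=3.97: P=0.01 X=22.32 A=1.75 G=0.00
t=4.47: P=0.01 X=22.32 A=1.75 G=0.00
Rates at T: R1=0.0068, R2=0.0034, R3=0.0000, R4=0.0108
dx/dt at T (Σ net stoichiometry × rate): P=-0.0068, X=+0.0000, A=-0.0068, G=-0.0005
Largest |dx/dt| is |-0.0068| (P) < 0.05 → steady.

Steady state at T: yes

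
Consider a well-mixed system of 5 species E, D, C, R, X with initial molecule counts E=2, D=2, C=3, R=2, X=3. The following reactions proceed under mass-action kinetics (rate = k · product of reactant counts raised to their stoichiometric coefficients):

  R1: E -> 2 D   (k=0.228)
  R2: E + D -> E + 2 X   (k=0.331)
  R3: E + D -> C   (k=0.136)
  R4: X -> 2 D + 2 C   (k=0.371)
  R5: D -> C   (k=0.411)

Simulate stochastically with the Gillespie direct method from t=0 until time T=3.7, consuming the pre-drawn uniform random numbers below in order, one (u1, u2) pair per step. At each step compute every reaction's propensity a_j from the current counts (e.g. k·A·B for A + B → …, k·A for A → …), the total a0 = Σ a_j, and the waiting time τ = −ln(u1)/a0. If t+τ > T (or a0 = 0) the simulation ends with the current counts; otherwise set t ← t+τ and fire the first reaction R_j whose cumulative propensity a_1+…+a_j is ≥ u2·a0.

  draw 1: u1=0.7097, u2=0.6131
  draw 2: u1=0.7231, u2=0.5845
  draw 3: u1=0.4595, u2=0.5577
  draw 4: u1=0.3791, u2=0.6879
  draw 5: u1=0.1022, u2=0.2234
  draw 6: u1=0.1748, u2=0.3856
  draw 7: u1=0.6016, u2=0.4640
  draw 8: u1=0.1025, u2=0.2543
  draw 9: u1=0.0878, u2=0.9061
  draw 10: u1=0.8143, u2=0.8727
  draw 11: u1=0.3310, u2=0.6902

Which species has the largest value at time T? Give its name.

Dominant species at T: C

t=0.000: E=2 D=2 C=3 R=2 X=3
Draw 1: a1=0.456, a2=1.324, a3=0.544, a4=1.113, a5=0.822, a0=4.259; τ=−ln(0.7097)/4.259=0.081 → t=0.081; u2·a0=0.6131·4.259=2.611; a1+…+a3=2.324 < 2.611 ≤ a1+…+a4=3.437 → R4 fires; E=2 D=4 C=5 R=2 X=2
Draw 2: a1=0.456, a2=2.648, a3=1.088, a4=0.742, a5=1.644, a0=6.578; τ=−ln(0.7231)/6.578=0.049 → t=0.130; u2·a0=0.5845·6.578=3.845; a1+a2=3.104 < 3.845 ≤ a1+…+a3=4.192 → R3 fires; E=1 D=3 C=6 R=2 X=2
Draw 3: a1=0.228, a2=0.993, a3=0.408, a4=0.742, a5=1.233, a0=3.604; τ=−ln(0.4595)/3.604=0.216 → t=0.346; u2·a0=0.5577·3.604=2.010; a1+…+a3=1.629 < 2.010 ≤ a1+…+a4=2.371 → R4 fires; E=1 D=5 C=8 R=2 X=1
Draw 4: a1=0.228, a2=1.655, a3=0.680, a4=0.371, a5=2.055, a0=4.989; τ=−ln(0.3791)/4.989=0.194 → t=0.540; u2·a0=0.6879·4.989=3.432; a1+…+a4=2.934 < 3.432 ≤ a1+…+a5=4.989 → R5 fires; E=1 D=4 C=9 R=2 X=1
Draw 5: a1=0.228, a2=1.324, a3=0.544, a4=0.371, a5=1.644, a0=4.111; τ=−ln(0.1022)/4.111=0.555 → t=1.095; u2·a0=0.2234·4.111=0.918; a1=0.228 < 0.918 ≤ a1+a2=1.552 → R2 fires; E=1 D=3 C=9 R=2 X=3
Draw 6: a1=0.228, a2=0.993, a3=0.408, a4=1.113, a5=1.233, a0=3.975; τ=−ln(0.1748)/3.975=0.439 → t=1.534; u2·a0=0.3856·3.975=1.533; a1+a2=1.221 < 1.533 ≤ a1+…+a3=1.629 → R3 fires; E=0 D=2 C=10 R=2 X=3
Draw 7: a1=0.000, a2=0.000, a3=0.000, a4=1.113, a5=0.822, a0=1.935; τ=−ln(0.6016)/1.935=0.263 → t=1.796; u2·a0=0.4640·1.935=0.898; a1+…+a3=0.000 < 0.898 ≤ a1+…+a4=1.113 → R4 fires; E=0 D=4 C=12 R=2 X=2
Draw 8: a1=0.000, a2=0.000, a3=0.000, a4=0.742, a5=1.644, a0=2.386; τ=−ln(0.1025)/2.386=0.955 → t=2.751; u2·a0=0.2543·2.386=0.607; a1+…+a3=0.000 < 0.607 ≤ a1+…+a4=0.742 → R4 fires; E=0 D=6 C=14 R=2 X=1
Draw 9: a1=0.000, a2=0.000, a3=0.000, a4=0.371, a5=2.466, a0=2.837; τ=−ln(0.0878)/2.837=0.857 → t=3.608; u2·a0=0.9061·2.837=2.571; a1+…+a4=0.371 < 2.571 ≤ a1+…+a5=2.837 → R5 fires; E=0 D=5 C=15 R=2 X=1
Draw 10: a1=0.000, a2=0.000, a3=0.000, a4=0.371, a5=2.055, a0=2.426; τ=−ln(0.8143)/2.426=0.085 → t=3.693; u2·a0=0.8727·2.426=2.117; a1+…+a4=0.371 < 2.117 ≤ a1+…+a5=2.426 → R5 fires; E=0 D=4 C=16 R=2 X=1
Draw 11: a1=0.000, a2=0.000, a3=0.000, a4=0.371, a5=1.644, a0=2.015; τ=−ln(0.3310)/2.015=0.549 → t=4.242 > T=3.7: stop.
At T=3.7: E=0 D=4 C=16 R=2 X=1; the largest is C.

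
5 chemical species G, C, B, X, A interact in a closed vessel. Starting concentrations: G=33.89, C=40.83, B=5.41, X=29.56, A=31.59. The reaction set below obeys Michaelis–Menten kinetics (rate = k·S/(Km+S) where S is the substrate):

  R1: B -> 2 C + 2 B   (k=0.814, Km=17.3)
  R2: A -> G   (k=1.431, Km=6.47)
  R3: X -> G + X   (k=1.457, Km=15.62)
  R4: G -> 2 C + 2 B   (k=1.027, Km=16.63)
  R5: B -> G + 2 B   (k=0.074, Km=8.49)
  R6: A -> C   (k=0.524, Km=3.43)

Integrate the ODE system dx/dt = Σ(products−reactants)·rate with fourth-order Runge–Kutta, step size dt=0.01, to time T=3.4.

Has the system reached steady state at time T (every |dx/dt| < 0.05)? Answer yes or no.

RK4 with dt=0.01: 340 steps to T=3.4. Trajectory (selected grid times):
t=0.00: G=33.89 C=40.83 B=5.41 X=29.56 A=31.59
t=0.38: G=34.45 C=41.69 B=6.02 X=29.56 A=30.96
t=0.76: G=35.01 C=42.56 B=6.65 X=29.56 A=30.33
t=1.13: G=35.55 C=43.42 B=7.26 X=29.56 A=29.72
t=1.51: G=36.11 C=44.32 B=7.90 X=29.56 A=29.10
t=1.89: G=36.66 C=45.24 B=8.55 X=29.56 A=28.48
t=2.27: G=37.21 C=46.16 B=9.21 X=29.56 A=27.86
t=2.64: G=37.74 C=47.07 B=9.86 X=29.56 A=27.26
t=3.02: G=38.29 C=48.02 B=10.53 X=29.56 A=26.64
t=3.40: G=38.83 C=48.98 B=11.21 X=29.56 A=26.03
Rates at T: R1=0.3201, R2=1.1461, R3=0.9533, R4=0.7190, R5=0.0421, R6=0.4630
dx/dt at T (Σ net stoichiometry × rate): G=+1.4224, C=+2.5412, B=+1.8002, X=+0.0000, A=-1.6091
Largest |dx/dt| is |+2.5412| (C) ≥ 0.05 → not steady.

Steady state at T: no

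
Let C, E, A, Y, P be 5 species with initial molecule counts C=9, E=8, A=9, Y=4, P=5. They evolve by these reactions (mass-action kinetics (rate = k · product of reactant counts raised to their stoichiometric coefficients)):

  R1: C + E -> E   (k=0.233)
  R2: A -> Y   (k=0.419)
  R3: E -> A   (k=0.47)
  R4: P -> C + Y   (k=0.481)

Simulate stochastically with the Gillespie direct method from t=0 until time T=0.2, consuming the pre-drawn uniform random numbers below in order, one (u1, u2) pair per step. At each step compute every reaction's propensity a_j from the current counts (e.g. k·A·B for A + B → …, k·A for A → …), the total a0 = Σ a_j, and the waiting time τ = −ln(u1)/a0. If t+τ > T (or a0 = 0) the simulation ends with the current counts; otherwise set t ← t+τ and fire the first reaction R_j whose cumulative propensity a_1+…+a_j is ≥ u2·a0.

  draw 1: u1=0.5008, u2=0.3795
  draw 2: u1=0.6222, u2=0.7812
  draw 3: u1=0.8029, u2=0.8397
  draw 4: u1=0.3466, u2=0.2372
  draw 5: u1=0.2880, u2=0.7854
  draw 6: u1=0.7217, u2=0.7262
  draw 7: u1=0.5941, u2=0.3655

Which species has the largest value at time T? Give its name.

t=0.000: C=9 E=8 A=9 Y=4 P=5
Draw 1: a1=16.776, a2=3.771, a3=3.760, a4=2.405, a0=26.712; τ=−ln(0.5008)/26.712=0.026 → t=0.026; u2·a0=0.3795·26.712=10.137 ≤ a1=16.776 → R1 fires; C=8 E=8 A=9 Y=4 P=5
Draw 2: a1=14.912, a2=3.771, a3=3.760, a4=2.405, a0=24.848; τ=−ln(0.6222)/24.848=0.019 → t=0.045; u2·a0=0.7812·24.848=19.411; a1+a2=18.683 < 19.411 ≤ a1+…+a3=22.443 → R3 fires; C=8 E=7 A=10 Y=4 P=5
Draw 3: a1=13.048, a2=4.190, a3=3.290, a4=2.405, a0=22.933; τ=−ln(0.8029)/22.933=0.010 → t=0.055; u2·a0=0.8397·22.933=19.257; a1+a2=17.238 < 19.257 ≤ a1+…+a3=20.528 → R3 fires; C=8 E=6 A=11 Y=4 P=5
Draw 4: a1=11.184, a2=4.609, a3=2.820, a4=2.405, a0=21.018; τ=−ln(0.3466)/21.018=0.050 → t=0.105; u2·a0=0.2372·21.018=4.985 ≤ a1=11.184 → R1 fires; C=7 E=6 A=11 Y=4 P=5
Draw 5: a1=9.786, a2=4.609, a3=2.820, a4=2.405, a0=19.620; τ=−ln(0.2880)/19.620=0.063 → t=0.168; u2·a0=0.7854·19.620=15.410; a1+a2=14.395 < 15.410 ≤ a1+…+a3=17.215 → R3 fires; C=7 E=5 A=12 Y=4 P=5
Draw 6: a1=8.155, a2=5.028, a3=2.350, a4=2.405, a0=17.938; τ=−ln(0.7217)/17.938=0.018 → t=0.187; u2·a0=0.7262·17.938=13.027; a1=8.155 < 13.027 ≤ a1+a2=13.183 → R2 fires; C=7 E=5 A=11 Y=5 P=5
Draw 7: a1=8.155, a2=4.609, a3=2.350, a4=2.405, a0=17.519; τ=−ln(0.5941)/17.519=0.030 → t=0.216 > T=0.2: stop.
At T=0.2: C=7 E=5 A=11 Y=5 P=5; the largest is A.

Dominant species at T: A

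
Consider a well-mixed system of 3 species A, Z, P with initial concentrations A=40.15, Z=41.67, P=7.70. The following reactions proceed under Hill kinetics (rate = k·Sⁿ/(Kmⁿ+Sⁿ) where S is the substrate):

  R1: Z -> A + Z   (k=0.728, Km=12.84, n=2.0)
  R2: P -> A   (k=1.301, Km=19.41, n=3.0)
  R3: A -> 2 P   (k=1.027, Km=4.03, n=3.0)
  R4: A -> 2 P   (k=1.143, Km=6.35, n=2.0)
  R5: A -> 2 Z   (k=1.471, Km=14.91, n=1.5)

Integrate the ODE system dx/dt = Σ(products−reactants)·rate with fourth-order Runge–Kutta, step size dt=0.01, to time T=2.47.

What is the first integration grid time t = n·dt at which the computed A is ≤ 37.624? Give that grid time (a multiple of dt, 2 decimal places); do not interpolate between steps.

RK4 with dt=0.01: 247 steps to T=2.47. Trajectory (selected grid times):
t=0.00: A=40.15 Z=41.67 P=7.70
t=0.27: A=39.45 Z=42.32 P=8.83
t=0.55: A=38.75 Z=42.98 P=9.99
t=0.82: A=38.08 Z=43.62 P=11.10
t=1.00: A=37.64 Z=44.05 P=11.83
t=1.01: A=37.62 Z=44.07 P=11.87
t=1.10: A=37.40 Z=44.28 P=12.23
t=1.37: A=36.77 Z=44.92 P=13.30
t=1.65: A=36.13 Z=45.57 P=14.40
t=1.92: A=35.53 Z=46.19 P=15.45
t=2.20: A=34.93 Z=46.84 P=16.51
t=2.47: A=34.37 Z=47.46 P=17.52
A(1.00)=37.642 > 37.624 but A(1.01)=37.618 ≤ 37.624, so the first grid time is t=1.01.

Threshold first reached at t = 1.01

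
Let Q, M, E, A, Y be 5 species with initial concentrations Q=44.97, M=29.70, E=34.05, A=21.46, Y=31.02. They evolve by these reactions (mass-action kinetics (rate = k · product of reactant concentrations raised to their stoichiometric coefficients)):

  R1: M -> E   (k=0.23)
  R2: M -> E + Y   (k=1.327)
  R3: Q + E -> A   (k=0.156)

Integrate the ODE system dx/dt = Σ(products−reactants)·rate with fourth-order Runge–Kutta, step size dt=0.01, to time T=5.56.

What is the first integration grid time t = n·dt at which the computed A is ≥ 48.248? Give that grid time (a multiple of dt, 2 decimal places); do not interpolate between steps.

Threshold first reached at t = 0.26

RK4 with dt=0.01: 556 steps to T=5.56. Trajectory (selected grid times):
t=0.00: Q=44.97 M=29.70 E=34.05 A=21.46 Y=31.02
t=0.25: Q=18.62 M=20.12 E=17.27 A=47.81 Y=39.18
t=0.26: Q=18.13 M=19.81 E=17.09 A=48.30 Y=39.45
t=0.62: Q=7.55 M=11.31 E=15.02 A=58.88 Y=46.69
t=1.24: Q=1.69 M=4.31 E=16.16 A=64.74 Y=52.66
t=1.85: Q=0.34 M=1.67 E=17.45 A=66.09 Y=54.91
t=2.47: Q=0.06 M=0.63 E=18.21 A=66.37 Y=55.79
t=3.09: Q=0.01 M=0.24 E=18.55 A=66.42 Y=56.13
t=3.71: Q=0.00 M=0.09 E=18.69 A=66.43 Y=56.25
t=4.32: Q=0.00 M=0.04 E=18.74 A=66.43 Y=56.30
t=4.94: Q=0.00 M=0.01 E=18.77 A=66.43 Y=56.32
t=5.56: Q=0.00 M=0.01 E=18.77 A=66.43 Y=56.33
A(0.25)=47.812 < 48.248 but A(0.26)=48.304 ≥ 48.248, so the first grid time is t=0.26.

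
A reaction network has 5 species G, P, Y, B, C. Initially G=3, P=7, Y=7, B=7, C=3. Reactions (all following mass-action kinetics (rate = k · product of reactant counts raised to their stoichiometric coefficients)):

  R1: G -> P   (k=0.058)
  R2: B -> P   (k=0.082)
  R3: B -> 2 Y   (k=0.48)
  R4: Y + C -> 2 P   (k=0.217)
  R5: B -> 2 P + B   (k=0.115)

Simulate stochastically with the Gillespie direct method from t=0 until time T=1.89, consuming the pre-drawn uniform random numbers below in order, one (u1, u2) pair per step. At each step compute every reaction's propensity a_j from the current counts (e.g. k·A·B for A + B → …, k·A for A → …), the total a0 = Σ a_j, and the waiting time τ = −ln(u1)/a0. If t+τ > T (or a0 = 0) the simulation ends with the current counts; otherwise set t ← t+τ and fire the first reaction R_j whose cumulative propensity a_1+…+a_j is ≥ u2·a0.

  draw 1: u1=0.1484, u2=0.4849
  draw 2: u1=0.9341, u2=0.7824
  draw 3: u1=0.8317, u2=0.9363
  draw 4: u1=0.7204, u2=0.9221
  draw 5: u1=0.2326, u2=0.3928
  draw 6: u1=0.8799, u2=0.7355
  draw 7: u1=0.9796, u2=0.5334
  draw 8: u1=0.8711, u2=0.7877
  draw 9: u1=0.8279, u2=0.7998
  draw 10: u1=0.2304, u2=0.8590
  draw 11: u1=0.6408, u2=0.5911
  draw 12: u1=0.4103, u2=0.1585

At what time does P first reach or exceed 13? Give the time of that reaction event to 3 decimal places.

Threshold first reached at t = 0.241

t=0.000: G=3 P=7 Y=7 B=7 C=3
Draw 1: a1=0.174, a2=0.574, a3=3.360, a4=4.557, a5=0.805, a0=9.470; τ=−ln(0.1484)/9.470=0.201 → t=0.201; u2·a0=0.4849·9.470=4.592; a1+…+a3=4.108 < 4.592 ≤ a1+…+a4=8.665 → R4 fires; G=3 P=9 Y=6 B=7 C=2
Draw 2: a1=0.174, a2=0.574, a3=3.360, a4=2.604, a5=0.805, a0=7.517; τ=−ln(0.9341)/7.517=0.009 → t=0.211; u2·a0=0.7824·7.517=5.881; a1+…+a3=4.108 < 5.881 ≤ a1+…+a4=6.712 → R4 fires; G=3 P=11 Y=5 B=7 C=1
Draw 3: a1=0.174, a2=0.574, a3=3.360, a4=1.085, a5=0.805, a0=5.998; τ=−ln(0.8317)/5.998=0.031 → t=0.241; u2·a0=0.9363·5.998=5.616; a1+…+a4=5.193 < 5.616 ≤ a1+…+a5=5.998 → R5 fires; G=3 P=13 Y=5 B=7 C=1
Draw 4: a1=0.174, a2=0.574, a3=3.360, a4=1.085, a5=0.805, a0=5.998; τ=−ln(0.7204)/5.998=0.055 → t=0.296; u2·a0=0.9221·5.998=5.531; a1+…+a4=5.193 < 5.531 ≤ a1+…+a5=5.998 → R5 fires; G=3 P=15 Y=5 B=7 C=1
Draw 5: a1=0.174, a2=0.574, a3=3.360, a4=1.085, a5=0.805, a0=5.998; τ=−ln(0.2326)/5.998=0.243 → t=0.539; u2·a0=0.3928·5.998=2.356; a1+a2=0.748 < 2.356 ≤ a1+…+a3=4.108 → R3 fires; G=3 P=15 Y=7 B=6 C=1
Draw 6: a1=0.174, a2=0.492, a3=2.880, a4=1.519, a5=0.690, a0=5.755; τ=−ln(0.8799)/5.755=0.022 → t=0.561; u2·a0=0.7355·5.755=4.233; a1+…+a3=3.546 < 4.233 ≤ a1+…+a4=5.065 → R4 fires; G=3 P=17 Y=6 B=6 C=0
Draw 7: a1=0.174, a2=0.492, a3=2.880, a4=0.000, a5=0.690, a0=4.236; τ=−ln(0.9796)/4.236=0.005 → t=0.566; u2·a0=0.5334·4.236=2.259; a1+a2=0.666 < 2.259 ≤ a1+…+a3=3.546 → R3 fires; G=3 P=17 Y=8 B=5 C=0
Draw 8: a1=0.174, a2=0.410, a3=2.400, a4=0.000, a5=0.575, a0=3.559; τ=−ln(0.8711)/3.559=0.039 → t=0.605; u2·a0=0.7877·3.559=2.803; a1+a2=0.584 < 2.803 ≤ a1+…+a3=2.984 → R3 fires; G=3 P=17 Y=10 B=4 C=0
Draw 9: a1=0.174, a2=0.328, a3=1.920, a4=0.000, a5=0.460, a0=2.882; τ=−ln(0.8279)/2.882=0.066 → t=0.670; u2·a0=0.7998·2.882=2.305; a1+a2=0.502 < 2.305 ≤ a1+…+a3=2.422 → R3 fires; G=3 P=17 Y=12 B=3 C=0
Draw 10: a1=0.174, a2=0.246, a3=1.440, a4=0.000, a5=0.345, a0=2.205; τ=−ln(0.2304)/2.205=0.666 → t=1.336; u2·a0=0.8590·2.205=1.894; a1+…+a4=1.860 < 1.894 ≤ a1+…+a5=2.205 → R5 fires; G=3 P=19 Y=12 B=3 C=0
Draw 11: a1=0.174, a2=0.246, a3=1.440, a4=0.000, a5=0.345, a0=2.205; τ=−ln(0.6408)/2.205=0.202 → t=1.538; u2·a0=0.5911·2.205=1.303; a1+a2=0.420 < 1.303 ≤ a1+…+a3=1.860 → R3 fires; G=3 P=19 Y=14 B=2 C=0
Draw 12: a1=0.174, a2=0.164, a3=0.960, a4=0.000, a5=0.230, a0=1.528; τ=−ln(0.4103)/1.528=0.583 → t=2.121 > T=1.89: stop.
P first becomes ≥ 13 when it reaches 13 at the event at t=0.241.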